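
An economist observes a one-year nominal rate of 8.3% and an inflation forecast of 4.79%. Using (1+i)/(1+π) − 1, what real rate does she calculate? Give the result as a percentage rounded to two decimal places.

3.35%

1 + r = 1.08300 / 1.04790 = 1.033496
r = 1.033496 − 1 = 3.3496%, i.e. 3.35%.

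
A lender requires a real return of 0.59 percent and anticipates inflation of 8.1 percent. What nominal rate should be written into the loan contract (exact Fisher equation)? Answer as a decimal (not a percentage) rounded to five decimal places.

(1 + i) = (1 + r)(1 + π) = 1.00590 × 1.08100 = 1.0873779
i = 1.0873779 − 1, so the required nominal rate is 0.08738.

0.08738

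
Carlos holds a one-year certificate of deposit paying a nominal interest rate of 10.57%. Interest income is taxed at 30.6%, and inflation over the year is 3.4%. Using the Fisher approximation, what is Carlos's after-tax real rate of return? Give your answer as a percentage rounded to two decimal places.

3.94%

After-tax nominal return = 10.57% × (1 − 0.306) = 7.33558%.
r ≈ 7.33558% − 3.4% → 3.94%.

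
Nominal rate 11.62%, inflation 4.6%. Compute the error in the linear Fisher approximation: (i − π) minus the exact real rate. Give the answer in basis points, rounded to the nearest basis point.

31 basis points

Approximate: r ≈ 11.620% − 4.600% = 7.0200%
Exact: (1 + 0.1162)/(1 + 0.0460) − 1 = 6.7113%
Error = 7.0200% − 6.7113% = 0.3087% → 31 basis points.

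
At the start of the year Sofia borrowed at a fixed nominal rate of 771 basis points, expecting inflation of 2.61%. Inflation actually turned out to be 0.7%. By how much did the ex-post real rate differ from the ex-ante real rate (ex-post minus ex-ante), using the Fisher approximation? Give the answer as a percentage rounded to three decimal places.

Ex-ante: 7.71% − 2.61% = 5.100%
Ex-post: 7.71% − 0.7% = 7.010%
Difference (ex-post − ex-ante) = 1.9100% → 1.910%.

1.910%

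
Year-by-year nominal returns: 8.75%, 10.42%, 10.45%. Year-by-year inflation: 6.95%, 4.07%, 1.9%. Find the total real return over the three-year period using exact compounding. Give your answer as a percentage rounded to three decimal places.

Nominal growth factor = 1.0875 × 1.1042 × 1.1045 = 1.326303
Price-level growth factor = 1.0695 × 1.0407 × 1.0190 = 1.134176
Real growth factor = 1.326303 / 1.134176 = 1.169398
Total real return = 1.169398 − 1 → 16.940%.

16.940%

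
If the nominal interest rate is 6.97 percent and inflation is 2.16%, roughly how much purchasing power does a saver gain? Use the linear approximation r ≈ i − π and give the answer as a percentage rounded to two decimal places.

4.81%

r ≈ i − π = 6.97% − 2.16% = 4.81%.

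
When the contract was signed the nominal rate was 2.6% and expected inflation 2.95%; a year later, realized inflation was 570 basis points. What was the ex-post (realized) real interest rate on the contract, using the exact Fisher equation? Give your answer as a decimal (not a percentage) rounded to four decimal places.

-0.0293

Ex-post: (1 + 0.0260)/(1 + 0.0570) − 1 = -2.9328%
So the realized real rate is -0.0293.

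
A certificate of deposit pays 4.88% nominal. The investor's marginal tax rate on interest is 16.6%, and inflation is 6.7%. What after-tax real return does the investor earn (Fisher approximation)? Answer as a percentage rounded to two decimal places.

-2.63%

After-tax nominal return = 4.88% × (1 − 0.166) = 4.06992%.
r ≈ 4.06992% − 6.7% → -2.63%.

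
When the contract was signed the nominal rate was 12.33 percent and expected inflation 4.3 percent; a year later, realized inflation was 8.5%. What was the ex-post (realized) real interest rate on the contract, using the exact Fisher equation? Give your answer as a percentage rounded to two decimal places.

Ex-post: (1 + 0.1233)/(1 + 0.0850) − 1 = 3.5300%
So the realized real rate is 3.53%.

3.53%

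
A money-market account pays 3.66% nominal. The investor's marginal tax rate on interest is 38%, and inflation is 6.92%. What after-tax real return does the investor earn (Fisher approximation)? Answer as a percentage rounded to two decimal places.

After-tax nominal return = 3.66% × (1 − 0.38) = 2.2692%.
r ≈ 2.2692% − 6.92% → -4.65%.

-4.65%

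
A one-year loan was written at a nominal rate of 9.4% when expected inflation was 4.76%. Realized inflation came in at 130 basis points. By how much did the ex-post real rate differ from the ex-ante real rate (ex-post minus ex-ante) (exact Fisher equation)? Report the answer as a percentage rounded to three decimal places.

3.567%

Ex-ante: (1 + 0.0940)/(1 + 0.0476) − 1 = 4.4292%
Ex-post: (1 + 0.0940)/(1 + 0.0130) − 1 = 7.9961%
Difference (ex-post − ex-ante) = 3.5669% → 3.567%.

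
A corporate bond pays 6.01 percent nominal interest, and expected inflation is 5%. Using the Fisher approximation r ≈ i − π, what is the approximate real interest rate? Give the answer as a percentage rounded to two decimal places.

r ≈ i − π = 6.01% − 5% = 1.01%.

1.01%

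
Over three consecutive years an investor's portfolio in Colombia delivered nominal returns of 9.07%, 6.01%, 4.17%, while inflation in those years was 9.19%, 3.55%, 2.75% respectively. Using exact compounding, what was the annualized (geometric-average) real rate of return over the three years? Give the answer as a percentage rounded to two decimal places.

1.21%

Compound the nominal returns: 1.0907 × 1.0601 × 1.0417 = 1.20446674.
Compound inflation: 1.0919 × 1.0355 × 1.0275 = 1.16175567.
Deflate: 1.20446674 / 1.16175567 = 1.03676425.
Annualized real rate = 1.03676425^(1/3) − 1 = 1.2108% → 1.21%.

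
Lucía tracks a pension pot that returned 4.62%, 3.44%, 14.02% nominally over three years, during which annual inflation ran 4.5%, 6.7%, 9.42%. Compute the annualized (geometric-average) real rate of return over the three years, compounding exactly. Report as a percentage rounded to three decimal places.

Compound the nominal returns: 1.0462 × 1.0344 × 1.1402 = 1.23391222.
Compound inflation: 1.0450 × 1.0670 × 1.0942 = 1.22004941.
Deflate: 1.23391222 / 1.22004941 = 1.01136249.
Annualized real rate = 1.01136249^(1/3) − 1 = 0.3773% → 0.377%.

0.377%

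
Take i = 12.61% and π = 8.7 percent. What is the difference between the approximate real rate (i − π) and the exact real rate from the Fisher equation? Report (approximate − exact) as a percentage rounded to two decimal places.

0.31%

Approximate: r ≈ 12.610% − 8.700% = 3.9100%
Exact: (1 + 0.1261)/(1 + 0.0870) − 1 = 3.5971%
Error = 3.9100% − 3.5971% = 0.3129% → 0.31%.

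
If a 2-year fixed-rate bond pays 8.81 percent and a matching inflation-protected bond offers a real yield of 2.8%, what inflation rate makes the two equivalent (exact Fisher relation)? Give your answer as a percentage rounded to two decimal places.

5.85%

(1 + π) = (1 + i)/(1 + r) = 1.08810 / 1.02800 = 1.058463
Break-even inflation = 1.058463 − 1 → 5.85%.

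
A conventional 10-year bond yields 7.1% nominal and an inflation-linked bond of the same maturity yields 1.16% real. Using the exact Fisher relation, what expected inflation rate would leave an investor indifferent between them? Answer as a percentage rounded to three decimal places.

(1 + π) = (1 + i)/(1 + r) = 1.07100 / 1.01160 = 1.058719
Break-even inflation = 1.058719 − 1 → 5.872%.

5.872%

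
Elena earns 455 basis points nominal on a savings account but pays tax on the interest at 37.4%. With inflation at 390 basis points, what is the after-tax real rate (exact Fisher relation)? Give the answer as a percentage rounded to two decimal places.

After-tax nominal return = 4.55% × (1 − 0.374) = 2.8483%.
1 + r = 1.028483 / 1.03900 = 0.989878
After-tax real rate = 0.989878 − 1 → -1.01%.

-1.01%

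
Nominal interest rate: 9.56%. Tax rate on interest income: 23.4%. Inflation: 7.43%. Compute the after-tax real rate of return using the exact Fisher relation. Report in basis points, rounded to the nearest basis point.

After-tax nominal return = 9.56% × (1 − 0.234) = 7.32296%.
1 + r = 1.0732296 / 1.07430 = 0.999004
After-tax real rate = 0.999004 − 1 → -10 basis points.

-10 basis points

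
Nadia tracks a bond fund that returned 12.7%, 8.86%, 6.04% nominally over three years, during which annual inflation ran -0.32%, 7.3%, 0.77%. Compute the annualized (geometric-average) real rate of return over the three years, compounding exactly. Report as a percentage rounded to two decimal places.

6.47%

Compound the nominal returns: 1.1270 × 1.0886 × 1.0604 = 1.30095407.
Compound inflation: 0.9968 × 1.0730 × 1.0077 = 1.07780206.
Deflate: 1.30095407 / 1.07780206 = 1.20704359.
Annualized real rate = 1.20704359^(1/3) − 1 = 6.4734% → 6.47%.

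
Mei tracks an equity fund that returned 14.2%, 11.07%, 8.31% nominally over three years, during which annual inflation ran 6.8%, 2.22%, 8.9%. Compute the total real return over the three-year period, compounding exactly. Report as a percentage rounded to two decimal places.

Compound the nominal returns: 1.1420 × 1.1107 × 1.0831 = 1.373825.
Compound inflation: 1.0680 × 1.0222 × 1.0890 = 1.188872.
Deflate: 1.373825 / 1.188872 = 1.155570.
Total real return = 1.155570 − 1 → 15.56%.

15.56%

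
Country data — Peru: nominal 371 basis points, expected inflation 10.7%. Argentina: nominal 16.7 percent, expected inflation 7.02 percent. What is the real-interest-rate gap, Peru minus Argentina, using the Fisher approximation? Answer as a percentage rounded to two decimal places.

-16.67%

Peru: 3.71% − 10.7% = -6.990%
Argentina: 16.7% − 7.02% = 9.680%
Differential = -16.670% → -16.67%.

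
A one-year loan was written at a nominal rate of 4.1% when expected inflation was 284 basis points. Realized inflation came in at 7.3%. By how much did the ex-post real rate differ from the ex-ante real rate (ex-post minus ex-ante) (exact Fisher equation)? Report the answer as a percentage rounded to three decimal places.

-4.207%

Ex-ante: (1 + 0.0410)/(1 + 0.0284) − 1 = 1.225204%
Ex-post: (1 + 0.0410)/(1 + 0.0730) − 1 = -2.982293%
Difference (ex-post − ex-ante) = -4.207497% → -4.207%.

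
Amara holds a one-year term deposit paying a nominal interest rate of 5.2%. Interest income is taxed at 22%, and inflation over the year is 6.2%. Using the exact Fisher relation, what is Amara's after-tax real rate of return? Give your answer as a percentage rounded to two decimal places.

-2.02%

After-tax nominal return = 5.2% × (1 − 0.22) = 4.0560%.
1 + r = 1.04056 / 1.06200 = 0.979812
After-tax real rate = 0.979812 − 1 → -2.02%.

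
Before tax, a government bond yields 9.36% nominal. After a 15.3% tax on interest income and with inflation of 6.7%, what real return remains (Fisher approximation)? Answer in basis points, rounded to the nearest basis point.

After-tax nominal return = 9.36% × (1 − 0.153) = 7.92792%.
r ≈ 7.92792% − 6.7% → 123 basis points.

123 basis points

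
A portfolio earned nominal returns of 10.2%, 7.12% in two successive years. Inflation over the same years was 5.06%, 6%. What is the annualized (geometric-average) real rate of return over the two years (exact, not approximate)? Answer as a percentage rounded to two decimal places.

Nominal growth factor = 1.1020 × 1.0712 = 1.18046240
Price-level growth factor = 1.0506 × 1.0600 = 1.11363600
Real growth factor = 1.18046240 / 1.11363600 = 1.06000740
Annualized real rate = 1.06000740^(1/2) − 1 = 2.9567% → 2.96%.

2.96%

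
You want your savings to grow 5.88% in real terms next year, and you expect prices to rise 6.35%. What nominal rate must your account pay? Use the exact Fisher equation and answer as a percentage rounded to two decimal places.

12.60%

(1 + i) = (1 + r)(1 + π) = 1.05880 × 1.06350 = 1.1260338
i = 1.1260338 − 1, so the required nominal rate is 12.60%.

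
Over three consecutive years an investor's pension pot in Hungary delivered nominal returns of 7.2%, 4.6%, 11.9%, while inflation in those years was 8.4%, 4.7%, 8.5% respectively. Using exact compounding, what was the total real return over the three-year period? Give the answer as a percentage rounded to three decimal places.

1.895%

Compound the nominal returns: 1.0720 × 1.0460 × 1.1190 = 1.2547481.
Compound inflation: 1.0840 × 1.0470 × 1.0850 = 1.2314186.
Deflate: 1.2547481 / 1.2314186 = 1.0189453.
Total real return = 1.0189453 − 1 → 1.895%.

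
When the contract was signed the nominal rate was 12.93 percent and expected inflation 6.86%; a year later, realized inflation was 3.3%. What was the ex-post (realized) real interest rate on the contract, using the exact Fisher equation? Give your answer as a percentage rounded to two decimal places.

9.32%

Ex-post: (1 + 0.1293)/(1 + 0.0330) − 1 = 9.3224%
So the realized real rate is 9.32%.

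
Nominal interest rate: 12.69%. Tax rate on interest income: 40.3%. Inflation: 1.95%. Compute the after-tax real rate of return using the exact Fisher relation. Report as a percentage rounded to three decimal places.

5.518%

After-tax nominal return = 12.69% × (1 − 0.403) = 7.57593%.
1 + r = 1.0757593 / 1.01950 = 1.055183
After-tax real rate = 1.055183 − 1 → 5.518%.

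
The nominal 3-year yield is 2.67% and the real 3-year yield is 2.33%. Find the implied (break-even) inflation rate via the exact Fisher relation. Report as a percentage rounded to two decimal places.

(1 + π) = (1 + i)/(1 + r) = 1.02670 / 1.02330 = 1.003323
Break-even inflation = 1.003323 − 1 → 0.33%.

0.33%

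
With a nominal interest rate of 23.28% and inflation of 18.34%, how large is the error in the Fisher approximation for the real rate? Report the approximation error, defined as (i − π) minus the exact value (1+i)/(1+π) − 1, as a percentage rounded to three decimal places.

0.766%

Approximate: r ≈ 23.280% − 18.340% = 4.9400%
Exact: (1 + 0.2328)/(1 + 0.1834) − 1 = 4.1744%
Error = 4.9400% − 4.1744% = 0.7656% → 0.766%.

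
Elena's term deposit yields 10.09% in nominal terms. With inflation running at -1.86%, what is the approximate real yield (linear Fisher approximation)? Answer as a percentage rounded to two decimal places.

r ≈ i − π = 10.09% − (-1.86%) = 11.95%.

11.95%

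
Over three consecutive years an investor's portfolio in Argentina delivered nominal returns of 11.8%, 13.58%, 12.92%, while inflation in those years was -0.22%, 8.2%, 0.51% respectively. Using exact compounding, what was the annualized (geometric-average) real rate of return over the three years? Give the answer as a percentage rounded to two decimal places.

9.73%

Nominal growth factor = 1.1180 × 1.1358 × 1.1292 = 1.43388571
Price-level growth factor = 0.9978 × 1.0820 × 1.0051 = 1.08512566
Real growth factor = 1.43388571 / 1.08512566 = 1.32140061
Annualized real rate = 1.32140061^(1/3) − 1 = 9.7349% → 9.73%.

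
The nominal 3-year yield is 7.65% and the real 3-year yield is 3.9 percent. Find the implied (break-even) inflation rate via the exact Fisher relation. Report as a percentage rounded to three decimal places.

3.609%

(1 + π) = (1 + i)/(1 + r) = 1.07650 / 1.03900 = 1.036092
Break-even inflation = 1.036092 − 1 → 3.609%.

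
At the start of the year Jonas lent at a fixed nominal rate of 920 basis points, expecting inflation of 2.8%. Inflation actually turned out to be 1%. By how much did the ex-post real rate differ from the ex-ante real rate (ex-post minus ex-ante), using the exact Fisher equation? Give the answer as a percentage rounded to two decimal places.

1.89%

Ex-ante: (1 + 0.0920)/(1 + 0.0280) − 1 = 6.2257%
Ex-post: (1 + 0.0920)/(1 + 0.0100) − 1 = 8.1188%
Difference (ex-post − ex-ante) = 1.8931% → 1.89%.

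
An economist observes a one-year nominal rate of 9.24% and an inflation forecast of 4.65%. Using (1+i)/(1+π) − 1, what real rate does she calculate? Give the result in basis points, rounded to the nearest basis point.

1 + r = 1.09240 / 1.04650 = 1.043860
r = 1.043860 − 1 = 4.3860%, i.e. 439 basis points.

439 basis points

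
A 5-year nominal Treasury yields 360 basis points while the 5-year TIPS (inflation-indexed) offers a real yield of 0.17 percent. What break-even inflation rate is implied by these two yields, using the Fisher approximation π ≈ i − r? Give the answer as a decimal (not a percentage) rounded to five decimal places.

0.03430

π ≈ i − r = 3.6% − 0.17% → 0.03430.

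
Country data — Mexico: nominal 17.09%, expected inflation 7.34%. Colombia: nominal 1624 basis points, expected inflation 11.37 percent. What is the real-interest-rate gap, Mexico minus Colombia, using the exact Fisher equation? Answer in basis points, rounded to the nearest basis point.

Mexico: (1 + 0.1709)/(1 + 0.0734) − 1 = 9.0833%
Colombia: (1 + 0.1624)/(1 + 0.1137) − 1 = 4.3728%
Differential = 9.0833% − 4.3728% = 4.7105% → 471 basis points.

471 basis points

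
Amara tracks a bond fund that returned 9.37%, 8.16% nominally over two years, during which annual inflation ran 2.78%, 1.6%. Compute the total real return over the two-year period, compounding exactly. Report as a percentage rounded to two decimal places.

Compound the nominal returns: 1.0937 × 1.0816 = 1.182946.
Compound inflation: 1.0278 × 1.0160 = 1.044245.
Deflate: 1.182946 / 1.044245 = 1.132824.
Total real return = 1.132824 − 1 → 13.28%.

13.28%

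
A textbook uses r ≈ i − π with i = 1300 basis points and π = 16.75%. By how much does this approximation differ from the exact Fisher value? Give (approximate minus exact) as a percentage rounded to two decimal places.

-0.54%

Approximate: r ≈ 13.000% − 16.750% = -3.7500%
Exact: (1 + 0.1300)/(1 + 0.1675) − 1 = -3.2120%
Error = -3.7500% − (-3.2120%) = -0.5380% → -0.54%.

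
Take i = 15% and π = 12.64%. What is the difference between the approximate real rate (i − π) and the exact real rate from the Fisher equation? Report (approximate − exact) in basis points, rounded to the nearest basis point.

26 basis points

Approximate: r ≈ 15.000% − 12.640% = 2.3600%
Exact: (1 + 0.1500)/(1 + 0.1264) − 1 = 2.0952%
Error = 2.3600% − 2.0952% = 0.2648% → 26 basis points.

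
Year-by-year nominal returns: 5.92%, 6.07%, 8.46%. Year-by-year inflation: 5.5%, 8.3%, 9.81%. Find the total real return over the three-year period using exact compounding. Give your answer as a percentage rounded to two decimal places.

Nominal growth factor = 1.0592 × 1.0607 × 1.0846 = 1.218541
Price-level growth factor = 1.0550 × 1.0830 × 1.0981 = 1.254651
Real growth factor = 1.218541 / 1.254651 = 0.971219
Total real return = 0.971219 − 1 → -2.88%.

-2.88%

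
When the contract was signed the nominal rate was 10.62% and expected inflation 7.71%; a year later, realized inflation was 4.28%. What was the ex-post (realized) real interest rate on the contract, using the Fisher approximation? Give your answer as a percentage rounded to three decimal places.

Ex-post: 10.62% − 4.28% = 6.340%
So the realized real rate is 6.340%.

6.340%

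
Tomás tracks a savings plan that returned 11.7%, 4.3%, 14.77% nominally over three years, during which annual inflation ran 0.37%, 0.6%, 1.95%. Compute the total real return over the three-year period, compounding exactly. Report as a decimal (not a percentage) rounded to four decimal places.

Compound the nominal returns: 1.1170 × 1.0430 × 1.1477 = 1.337106.
Compound inflation: 1.0037 × 1.0060 × 1.0195 = 1.029412.
Deflate: 1.337106 / 1.029412 = 1.298903.
Total real return = 1.298903 − 1 → 0.2989.

0.2989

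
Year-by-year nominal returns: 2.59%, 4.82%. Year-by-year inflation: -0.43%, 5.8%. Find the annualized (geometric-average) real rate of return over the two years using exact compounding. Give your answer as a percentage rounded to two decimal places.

1.03%

Nominal growth factor = 1.0259 × 1.0482 = 1.07534838
Price-level growth factor = 0.9957 × 1.0580 = 1.05345060
Real growth factor = 1.07534838 / 1.05345060 = 1.02078672
Annualized real rate = 1.02078672^(1/2) − 1 = 1.0340% → 1.03%.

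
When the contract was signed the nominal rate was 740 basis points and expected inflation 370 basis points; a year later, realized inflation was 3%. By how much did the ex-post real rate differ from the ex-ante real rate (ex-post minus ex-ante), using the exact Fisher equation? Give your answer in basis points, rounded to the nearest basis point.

Ex-ante: (1 + 0.0740)/(1 + 0.0370) − 1 = 3.5680%
Ex-post: (1 + 0.0740)/(1 + 0.0300) − 1 = 4.2718%
Difference (ex-post − ex-ante) = 0.7039% → 70 basis points.

70 basis points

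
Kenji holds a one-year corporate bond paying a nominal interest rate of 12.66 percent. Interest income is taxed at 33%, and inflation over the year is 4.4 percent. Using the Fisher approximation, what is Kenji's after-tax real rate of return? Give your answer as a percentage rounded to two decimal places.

4.08%

After-tax nominal return = 12.66% × (1 − 0.33) = 8.4822%.
r ≈ 8.4822% − 4.4% → 4.08%.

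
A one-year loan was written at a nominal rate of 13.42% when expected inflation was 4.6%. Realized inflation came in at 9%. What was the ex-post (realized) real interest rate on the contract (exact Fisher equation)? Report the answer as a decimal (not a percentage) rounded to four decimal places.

0.0406

Ex-post: (1 + 0.1342)/(1 + 0.0900) − 1 = 4.05505%
So the realized real rate is 0.0406.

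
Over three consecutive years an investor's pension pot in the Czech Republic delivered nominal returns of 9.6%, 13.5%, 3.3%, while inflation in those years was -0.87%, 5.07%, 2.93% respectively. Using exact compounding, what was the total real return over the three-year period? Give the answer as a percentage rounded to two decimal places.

Nominal growth factor = 1.0960 × 1.1350 × 1.0330 = 1.285011
Price-level growth factor = 0.9913 × 1.0507 × 1.0293 = 1.072077
Real growth factor = 1.285011 / 1.072077 = 1.198618
Total real return = 1.198618 − 1 → 19.86%.

19.86%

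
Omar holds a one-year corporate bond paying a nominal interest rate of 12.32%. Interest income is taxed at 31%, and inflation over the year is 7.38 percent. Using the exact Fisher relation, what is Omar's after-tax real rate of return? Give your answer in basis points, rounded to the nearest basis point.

104 basis points

After-tax nominal return = 12.32% × (1 − 0.31) = 8.5008%.
1 + r = 1.085008 / 1.07380 = 1.010438
After-tax real rate = 1.010438 − 1 → 104 basis points.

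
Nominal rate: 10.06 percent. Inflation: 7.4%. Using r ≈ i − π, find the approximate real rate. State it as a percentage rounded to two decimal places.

r ≈ i − π = 10.06% − 7.4% = 2.66%.

2.66%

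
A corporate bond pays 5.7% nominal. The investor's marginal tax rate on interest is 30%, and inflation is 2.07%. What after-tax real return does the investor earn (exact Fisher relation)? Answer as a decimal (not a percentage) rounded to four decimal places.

0.0188

After-tax nominal return = 5.7% × (1 − 0.3) = 3.9900%.
1 + r = 1.03990 / 1.02070 = 1.018811
After-tax real rate = 1.018811 − 1 → 0.0188.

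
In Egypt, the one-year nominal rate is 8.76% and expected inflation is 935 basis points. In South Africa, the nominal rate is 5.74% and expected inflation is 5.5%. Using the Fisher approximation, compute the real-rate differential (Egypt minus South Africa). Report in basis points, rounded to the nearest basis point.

-83 basis points

Egypt: 8.76% − 9.35% = -0.590%
South Africa: 5.74% − 5.5% = 0.240%
Differential = -0.830% → -83 basis points.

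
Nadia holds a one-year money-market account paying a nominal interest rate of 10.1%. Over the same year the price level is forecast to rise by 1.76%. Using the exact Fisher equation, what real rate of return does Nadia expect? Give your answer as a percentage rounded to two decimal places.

1 + r = 1.10100 / 1.01760 = 1.081958
r = 1.081958 − 1 = 8.1958%, i.e. 8.20%.

8.20%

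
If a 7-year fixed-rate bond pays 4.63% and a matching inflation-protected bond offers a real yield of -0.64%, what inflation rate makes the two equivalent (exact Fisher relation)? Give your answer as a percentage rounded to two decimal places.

(1 + π) = (1 + i)/(1 + r) = 1.04630 / 0.99360 = 1.053039
Break-even inflation = 1.053039 − 1 → 5.30%.

5.30%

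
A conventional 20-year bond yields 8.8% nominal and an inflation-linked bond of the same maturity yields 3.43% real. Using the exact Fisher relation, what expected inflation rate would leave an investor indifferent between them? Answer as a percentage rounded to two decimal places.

5.19%

(1 + π) = (1 + i)/(1 + r) = 1.08800 / 1.03430 = 1.051919
Break-even inflation = 1.051919 − 1 → 5.19%.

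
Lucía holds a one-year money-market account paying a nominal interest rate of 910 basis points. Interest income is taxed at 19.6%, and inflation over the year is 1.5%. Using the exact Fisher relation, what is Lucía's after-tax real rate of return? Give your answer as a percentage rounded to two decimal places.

5.73%

After-tax nominal return = 9.1% × (1 − 0.196) = 7.3164%.
1 + r = 1.073164 / 1.01500 = 1.057304
After-tax real rate = 1.057304 − 1 → 5.73%.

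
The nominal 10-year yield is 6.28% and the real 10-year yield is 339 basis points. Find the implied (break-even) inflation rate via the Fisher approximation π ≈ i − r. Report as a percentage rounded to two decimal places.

π ≈ i − r = 6.28% − 3.39% → 2.89%.

2.89%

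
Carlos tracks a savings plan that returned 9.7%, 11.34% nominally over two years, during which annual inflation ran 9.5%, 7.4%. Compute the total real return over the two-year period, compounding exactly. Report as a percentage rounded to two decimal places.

Compound the nominal returns: 1.0970 × 1.1134 = 1.221400.
Compound inflation: 1.0950 × 1.0740 = 1.176030.
Deflate: 1.221400 / 1.176030 = 1.038579.
Total real return = 1.038579 − 1 → 3.86%.

3.86%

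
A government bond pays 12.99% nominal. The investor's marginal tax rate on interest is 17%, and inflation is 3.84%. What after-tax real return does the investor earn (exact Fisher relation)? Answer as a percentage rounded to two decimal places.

After-tax nominal return = 12.99% × (1 − 0.17) = 10.7817%.
1 + r = 1.107817 / 1.03840 = 1.06684996
After-tax real rate = 1.06684996 − 1 → 6.68%.

6.68%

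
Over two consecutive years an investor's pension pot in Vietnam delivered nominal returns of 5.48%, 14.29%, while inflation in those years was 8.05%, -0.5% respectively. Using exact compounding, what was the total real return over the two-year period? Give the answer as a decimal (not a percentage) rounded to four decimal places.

Nominal growth factor = 1.0548 × 1.1429 = 1.205531
Price-level growth factor = 1.0805 × 0.9950 = 1.075098
Real growth factor = 1.205531 / 1.075098 = 1.121322
Total real return = 1.121322 − 1 → 0.1213.

0.1213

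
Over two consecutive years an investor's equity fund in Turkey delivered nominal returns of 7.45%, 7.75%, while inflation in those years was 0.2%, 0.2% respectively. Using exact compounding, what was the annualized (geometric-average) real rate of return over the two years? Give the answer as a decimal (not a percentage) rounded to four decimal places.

0.0739

Nominal growth factor = 1.0745 × 1.0775 = 1.15777375
Price-level growth factor = 1.0020 × 1.0020 = 1.00400400
Real growth factor = 1.15777375 / 1.00400400 = 1.15315651
Annualized real rate = 1.15315651^(1/2) − 1 = 7.3851% → 0.0739.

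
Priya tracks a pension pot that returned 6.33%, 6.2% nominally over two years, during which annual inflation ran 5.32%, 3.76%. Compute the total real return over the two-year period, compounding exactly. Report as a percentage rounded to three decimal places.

Nominal growth factor = 1.0633 × 1.0620 = 1.129225
Price-level growth factor = 1.0532 × 1.0376 = 1.092800
Real growth factor = 1.129225 / 1.092800 = 1.033331
Total real return = 1.033331 − 1 → 3.333%.

3.333%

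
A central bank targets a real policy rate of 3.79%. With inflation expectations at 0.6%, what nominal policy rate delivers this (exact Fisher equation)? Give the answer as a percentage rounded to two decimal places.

(1 + i) = (1 + r)(1 + π) = 1.03790 × 1.00600 = 1.0441274
i = 1.0441274 − 1, so the required nominal rate is 4.41%.

4.41%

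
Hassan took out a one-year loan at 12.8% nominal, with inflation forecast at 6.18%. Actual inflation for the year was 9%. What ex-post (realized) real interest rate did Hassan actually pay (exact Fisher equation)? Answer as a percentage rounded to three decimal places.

3.486%

Ex-post: (1 + 0.1280)/(1 + 0.0900) − 1 = 3.4862%
So the realized real rate is 3.486%.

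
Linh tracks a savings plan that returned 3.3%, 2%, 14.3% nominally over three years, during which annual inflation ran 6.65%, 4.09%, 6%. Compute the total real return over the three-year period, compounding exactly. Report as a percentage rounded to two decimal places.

Nominal growth factor = 1.0330 × 1.0200 × 1.1430 = 1.204333
Price-level growth factor = 1.0665 × 1.0409 × 1.0600 = 1.176727
Real growth factor = 1.204333 / 1.176727 = 1.023460
Total real return = 1.023460 − 1 → 2.35%.

2.35%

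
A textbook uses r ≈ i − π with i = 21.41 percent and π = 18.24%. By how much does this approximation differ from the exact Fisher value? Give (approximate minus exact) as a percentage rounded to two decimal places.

0.49%

Approximate: r ≈ 21.410% − 18.240% = 3.1700%
Exact: (1 + 0.2141)/(1 + 0.1824) − 1 = 2.6810%
Error = 3.1700% − 2.6810% = 0.4890% → 0.49%.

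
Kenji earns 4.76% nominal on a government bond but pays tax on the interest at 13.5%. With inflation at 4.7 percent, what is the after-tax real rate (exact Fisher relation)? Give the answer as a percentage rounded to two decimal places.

-0.56%

After-tax nominal return = 4.76% × (1 − 0.135) = 4.1174%.
1 + r = 1.041174 / 1.04700 = 0.994436
After-tax real rate = 0.994436 − 1 → -0.56%.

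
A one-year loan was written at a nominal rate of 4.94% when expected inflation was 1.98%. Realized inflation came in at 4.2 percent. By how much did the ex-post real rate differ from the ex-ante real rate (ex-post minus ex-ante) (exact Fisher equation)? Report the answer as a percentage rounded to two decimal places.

Ex-ante: (1 + 0.0494)/(1 + 0.0198) − 1 = 2.9025%
Ex-post: (1 + 0.0494)/(1 + 0.0420) − 1 = 0.7102%
Difference (ex-post − ex-ante) = -2.1924% → -2.19%.

-2.19%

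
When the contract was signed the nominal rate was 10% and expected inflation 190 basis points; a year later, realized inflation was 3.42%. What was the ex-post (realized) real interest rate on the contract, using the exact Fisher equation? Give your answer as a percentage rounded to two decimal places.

Ex-post: (1 + 0.1000)/(1 + 0.0342) − 1 = 6.3624%
So the realized real rate is 6.36%.

6.36%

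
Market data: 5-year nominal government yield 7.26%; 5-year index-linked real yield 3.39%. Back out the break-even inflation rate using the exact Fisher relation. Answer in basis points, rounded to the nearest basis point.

374 basis points

(1 + π) = (1 + i)/(1 + r) = 1.07260 / 1.03390 = 1.037431
Break-even inflation = 1.037431 − 1 → 374 basis points.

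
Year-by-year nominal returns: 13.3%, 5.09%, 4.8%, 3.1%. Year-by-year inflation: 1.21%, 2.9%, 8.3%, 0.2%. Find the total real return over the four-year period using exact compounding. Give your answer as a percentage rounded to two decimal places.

Compound the nominal returns: 1.1330 × 1.0509 × 1.0480 × 1.0310 = 1.286504.
Compound inflation: 1.0121 × 1.0290 × 1.0830 × 1.0020 = 1.130147.
Deflate: 1.286504 / 1.130147 = 1.138351.
Total real return = 1.138351 − 1 → 13.84%.

13.84%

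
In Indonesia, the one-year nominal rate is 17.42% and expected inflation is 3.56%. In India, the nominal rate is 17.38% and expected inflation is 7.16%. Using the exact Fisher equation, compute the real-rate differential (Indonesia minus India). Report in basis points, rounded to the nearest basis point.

385 basis points

Indonesia: (1 + 0.1742)/(1 + 0.0356) − 1 = 13.3835%
India: (1 + 0.1738)/(1 + 0.0716) − 1 = 9.5371%
Differential = 13.3835% − 9.5371% = 3.8464% → 385 basis points.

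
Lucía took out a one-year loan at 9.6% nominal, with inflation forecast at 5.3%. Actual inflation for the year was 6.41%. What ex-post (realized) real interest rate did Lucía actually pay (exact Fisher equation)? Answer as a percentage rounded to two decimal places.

3.00%

Ex-post: (1 + 0.0960)/(1 + 0.0641) − 1 = 2.9978%
So the realized real rate is 3.00%.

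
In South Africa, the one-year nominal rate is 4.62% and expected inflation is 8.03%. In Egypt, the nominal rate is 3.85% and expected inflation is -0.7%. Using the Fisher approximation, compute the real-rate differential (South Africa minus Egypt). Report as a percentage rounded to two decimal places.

-7.96%

South Africa: 4.62% − 8.03% = -3.410%
Egypt: 3.85% − (-0.7%) = 4.550%
Differential = -7.960% → -7.96%.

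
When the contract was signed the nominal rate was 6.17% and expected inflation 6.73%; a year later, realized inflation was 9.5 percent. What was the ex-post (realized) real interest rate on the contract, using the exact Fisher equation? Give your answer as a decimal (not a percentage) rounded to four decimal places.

-0.0304

Ex-post: (1 + 0.0617)/(1 + 0.0950) − 1 = -3.0411%
So the realized real rate is -0.0304.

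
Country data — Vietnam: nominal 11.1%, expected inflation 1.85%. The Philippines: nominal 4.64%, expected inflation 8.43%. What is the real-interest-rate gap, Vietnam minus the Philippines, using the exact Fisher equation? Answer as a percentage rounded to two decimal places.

12.58%

Vietnam: (1 + 0.1110)/(1 + 0.0185) − 1 = 9.0820%
The Philippines: (1 + 0.0464)/(1 + 0.0843) − 1 = -3.4953%
Differential = 9.0820% − (-3.4953%) = 12.5773% → 12.58%.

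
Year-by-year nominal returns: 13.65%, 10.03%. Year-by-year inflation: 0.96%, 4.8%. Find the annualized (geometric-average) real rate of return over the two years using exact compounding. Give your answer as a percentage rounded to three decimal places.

8.714%

Compound the nominal returns: 1.1365 × 1.1003 = 1.25049095.
Compound inflation: 1.0096 × 1.0480 = 1.05806080.
Deflate: 1.25049095 / 1.05806080 = 1.18187060.
Annualized real rate = 1.18187060^(1/2) − 1 = 8.7139% → 8.714%.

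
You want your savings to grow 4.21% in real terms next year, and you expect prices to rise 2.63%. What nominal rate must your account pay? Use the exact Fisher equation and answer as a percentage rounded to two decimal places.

6.95%

(1 + i) = (1 + r)(1 + π) = 1.04210 × 1.02630 = 1.06950723
i = 1.06950723 − 1, so the required nominal rate is 6.95%.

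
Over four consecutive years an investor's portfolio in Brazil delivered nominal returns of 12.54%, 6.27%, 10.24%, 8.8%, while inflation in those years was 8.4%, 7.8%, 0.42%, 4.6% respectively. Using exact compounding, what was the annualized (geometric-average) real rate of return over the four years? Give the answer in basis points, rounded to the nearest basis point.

Compound the nominal returns: 1.1254 × 1.0627 × 1.1024 × 1.0880 = 1.43445091.
Compound inflation: 1.0840 × 1.0780 × 1.0042 × 1.0460 = 1.22743907.
Deflate: 1.43445091 / 1.22743907 = 1.16865345.
Annualized real rate = 1.16865345^(1/4) − 1 = 3.9732% → 397 basis points.

397 basis points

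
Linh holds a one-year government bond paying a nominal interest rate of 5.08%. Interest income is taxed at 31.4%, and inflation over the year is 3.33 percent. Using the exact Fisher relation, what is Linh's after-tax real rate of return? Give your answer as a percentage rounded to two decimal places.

0.15%

After-tax nominal return = 5.08% × (1 − 0.314) = 3.48488%.
1 + r = 1.0348488 / 1.03330 = 1.001499
After-tax real rate = 1.001499 − 1 → 0.15%.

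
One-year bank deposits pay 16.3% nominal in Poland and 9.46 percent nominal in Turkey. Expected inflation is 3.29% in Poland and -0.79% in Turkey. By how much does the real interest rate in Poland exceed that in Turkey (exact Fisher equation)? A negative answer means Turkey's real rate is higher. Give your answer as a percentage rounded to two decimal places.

Poland: (1 + 0.1630)/(1 + 0.0329) − 1 = 12.5956%
Turkey: (1 + 0.0946)/(1 − 0.0079) − 1 = 10.3316%
Differential = 12.5956% − 10.3316% = 2.2640% → 2.26%.

2.26%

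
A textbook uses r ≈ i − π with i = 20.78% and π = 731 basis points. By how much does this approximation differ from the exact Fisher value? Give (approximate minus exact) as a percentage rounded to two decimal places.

0.92%

Approximate: r ≈ 20.780% − 7.310% = 13.4700%
Exact: (1 + 0.2078)/(1 + 0.0731) − 1 = 12.5524%
Error = 13.4700% − 12.5524% = 0.9176% → 0.92%.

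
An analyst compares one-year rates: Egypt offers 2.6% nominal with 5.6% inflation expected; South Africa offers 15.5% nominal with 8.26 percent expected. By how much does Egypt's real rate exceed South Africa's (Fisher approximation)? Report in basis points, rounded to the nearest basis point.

-1024 basis points

Egypt: 2.6% − 5.6% = -3.000%
South Africa: 15.5% − 8.26% = 7.240%
Differential = -10.240% → -1024 basis points.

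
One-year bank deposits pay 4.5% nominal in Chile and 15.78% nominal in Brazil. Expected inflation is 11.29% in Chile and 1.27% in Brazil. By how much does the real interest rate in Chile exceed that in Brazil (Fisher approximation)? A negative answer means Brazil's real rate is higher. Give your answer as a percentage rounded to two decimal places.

Chile: 4.5% − 11.29% = -6.790%
Brazil: 15.78% − 1.27% = 14.510%
Differential = -21.300% → -21.30%.

-21.30%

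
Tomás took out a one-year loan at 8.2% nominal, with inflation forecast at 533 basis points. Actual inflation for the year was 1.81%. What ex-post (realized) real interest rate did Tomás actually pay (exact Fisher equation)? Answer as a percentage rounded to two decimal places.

6.28%

Ex-post: (1 + 0.0820)/(1 + 0.0181) − 1 = 6.2764%
So the realized real rate is 6.28%.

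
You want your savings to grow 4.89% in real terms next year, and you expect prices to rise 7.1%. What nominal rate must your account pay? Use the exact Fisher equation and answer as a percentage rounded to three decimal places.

(1 + i) = (1 + r)(1 + π) = 1.04890 × 1.07100 = 1.1233719
i = 1.1233719 − 1, so the required nominal rate is 12.337%.

12.337%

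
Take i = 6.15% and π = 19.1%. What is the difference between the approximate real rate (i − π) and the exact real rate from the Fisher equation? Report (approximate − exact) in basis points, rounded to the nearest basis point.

Approximate: r ≈ 6.150% − 19.100% = -12.9500%
Exact: (1 + 0.0615)/(1 + 0.1910) − 1 = -10.8732%
Error = -12.9500% − (-10.8732%) = -2.0768% → -208 basis points.

-208 basis points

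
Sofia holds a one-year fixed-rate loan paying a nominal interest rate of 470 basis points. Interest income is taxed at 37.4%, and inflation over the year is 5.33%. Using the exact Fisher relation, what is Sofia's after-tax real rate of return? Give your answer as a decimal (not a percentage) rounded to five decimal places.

After-tax nominal return = 4.7% × (1 − 0.374) = 2.9422%.
1 + r = 1.029422 / 1.05330 = 0.977330
After-tax real rate = 0.977330 − 1 → -0.02267.

-0.02267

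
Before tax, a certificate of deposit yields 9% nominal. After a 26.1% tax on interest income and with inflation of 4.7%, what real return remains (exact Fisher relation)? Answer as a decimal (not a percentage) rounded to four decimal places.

0.0186

After-tax nominal return = 9% × (1 − 0.261) = 6.6510%.
1 + r = 1.06651 / 1.04700 = 1.018634
After-tax real rate = 1.018634 − 1 → 0.0186.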